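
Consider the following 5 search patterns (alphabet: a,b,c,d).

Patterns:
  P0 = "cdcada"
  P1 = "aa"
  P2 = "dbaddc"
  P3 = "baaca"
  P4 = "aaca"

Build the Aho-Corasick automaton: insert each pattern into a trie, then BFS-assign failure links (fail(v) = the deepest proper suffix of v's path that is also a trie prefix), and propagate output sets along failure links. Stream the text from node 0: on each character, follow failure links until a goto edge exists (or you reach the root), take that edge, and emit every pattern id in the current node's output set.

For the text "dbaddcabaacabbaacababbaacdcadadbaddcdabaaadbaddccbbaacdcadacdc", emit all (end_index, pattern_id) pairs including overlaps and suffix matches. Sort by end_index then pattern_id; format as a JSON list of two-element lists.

Build automaton:
Trie (insert patterns):
  n0 'ε': a→7 b→15 c→1 d→9
  n1 'c': d→2
  n2 'cd': c→3
  n3 'cdc': a→4
  n4 'cdca': d→5
  n5 'cdcad': a→6
  n6 'cdcada': ·  ←P0
  n7 'a': a→8
  n8 'aa': c→20  ←P1
  n9 'd': b→10
  n10 'db': a→11
  n11 'dba': d→12
  n12 'dbad': d→13
  n13 'dbadd': c→14
  n14 'dbaddc': ·  ←P2
  n15 'b': a→16
  n16 'ba': a→17
  n17 'baa': c→18
  n18 'baac': a→19
  n19 'baaca': ·  ←P3
  n20 'aac': a→21
  n21 'aaca': ·  ←P4

Failure links (BFS by depth):
  fail(1) 'c': from fail(0)=0 chase 'c': 0 ⇒ 0;  out=∅∪out(0)=∅
  fail(7) 'a': from fail(0)=0 chase 'a': 0 ⇒ 0;  out=∅∪out(0)=∅
  fail(9) 'd': from fail(0)=0 chase 'd': 0 ⇒ 0;  out=∅∪out(0)=∅
  fail(15) 'b': from fail(0)=0 chase 'b': 0 ⇒ 0;  out=∅∪out(0)=∅
  fail(2) 'cd': from fail(1)=0 chase 'd': 0 ⇒ 9;  out=∅∪out(9)=∅
  fail(8) 'aa': from fail(7)=0 chase 'a': 0 ⇒ 7;  out={1}∪out(7)={1}
  fail(10) 'db': from fail(9)=0 chase 'b': 0 ⇒ 15;  out=∅∪out(15)=∅
  fail(16) 'ba': from fail(15)=0 chase 'a': 0 ⇒ 7;  out=∅∪out(7)=∅
  fail(3) 'cdc': from fail(2)=9 chase 'c': 9→0 ⇒ 1;  out=∅∪out(1)=∅
  fail(11) 'dba': from fail(10)=15 chase 'a': 15 ⇒ 16;  out=∅∪out(16)=∅
  fail(17) 'baa': from fail(16)=7 chase 'a': 7 ⇒ 8;  out=∅∪out(8)={1}
  fail(20) 'aac': from fail(8)=7 chase 'c': 7→0 ⇒ 1;  out=∅∪out(1)=∅
  fail(4) 'cdca': from fail(3)=1 chase 'a': 1→0 ⇒ 7;  out=∅∪out(7)=∅
  fail(12) 'dbad': from fail(11)=16 chase 'd': 16→7→0 ⇒ 9;  out=∅∪out(9)=∅
  fail(18) 'baac': from fail(17)=8 chase 'c': 8 ⇒ 20;  out=∅∪out(20)=∅
  fail(21) 'aaca': from fail(20)=1 chase 'a': 1→0 ⇒ 7;  out={4}∪out(7)={4}
  fail(5) 'cdcad': from fail(4)=7 chase 'd': 7→0 ⇒ 9;  out=∅∪out(9)=∅
  fail(13) 'dbadd': from fail(12)=9 chase 'd': 9→0 ⇒ 9;  out=∅∪out(9)=∅
  fail(19) 'baaca': from fail(18)=20 chase 'a': 20 ⇒ 21;  out={3}∪out(21)={3,4}
  fail(6) 'cdcada': from fail(5)=9 chase 'a': 9→0 ⇒ 7;  out={0}∪out(7)={0}
  fail(14) 'dbaddc': from fail(13)=9 chase 'c': 9→0 ⇒ 1;  out={2}∪out(1)={2}

Run:
i=0 'd': node 0→9
i=1 'b': node 9→10
i=2 'a': node 10→11
i=3 'd': node 11→12
i=4 'd': node 12→13
i=5 'c': node 13→14  ** P2@[0:5]
i=6 'a': node 14→7 ·f
i=7 'b': node 7→15 ·f
i=8 'a': node 15→16
i=9 'a': node 16→17  ** P1@[8:9]
i=10 'c': node 17→18
i=11 'a': node 18→19  ** P3@[7:11],P4@[8:11]
i=12 'b': node 19→15 ·f
i=13 'b': node 15→15 ·f
i=14 'a': node 15→16
i=15 'a': node 16→17  ** P1@[14:15]
i=16 'c': node 17→18
i=17 'a': node 18→19  ** P3@[13:17],P4@[14:17]
i=18 'b': node 19→15 ·f
i=19 'a': node 15→16
i=20 'b': node 16→15 ·f
i=21 'b': node 15→15 ·f
i=22 'a': node 15→16
i=23 'a': node 16→17  ** P1@[22:23]
i=24 'c': node 17→18
i=25 'd': node 18→2 ·f
i=26 'c': node 2→3
i=27 'a': node 3→4
i=28 'd': node 4→5
i=29 'a': node 5→6  ** P0@[24:29]
i=30 'd': node 6→9 ·f
i=31 'b': node 9→10
i=32 'a': node 10→11
i=33 'd': node 11→12
i=34 'd': node 12→13
i=35 'c': node 13→14  ** P2@[30:35]
i=36 'd': node 14→2 ·f
i=37 'a': node 2→7 ·f
i=38 'b': node 7→15 ·f
i=39 'a': node 15→16
i=40 'a': node 16→17  ** P1@[39:40]
i=41 'a': node 17→8 ·f  ** P1@[40:41]
i=42 'd': node 8→9 ·f
i=43 'b': node 9→10
i=44 'a': node 10→11
i=45 'd': node 11→12
i=46 'd': node 12→13
i=47 'c': node 13→14  ** P2@[42:47]
i=48 'c': node 14→1 ·f
i=49 'b': node 1→15 ·f
i=50 'b': node 15→15 ·f
i=51 'a': node 15→16
i=52 'a': node 16→17  ** P1@[51:52]
i=53 'c': node 17→18
i=54 'd': node 18→2 ·f
i=55 'c': node 2→3
i=56 'a': node 3→4
i=57 'd': node 4→5
i=58 'a': node 5→6  ** P0@[53:58]
i=59 'c': node 6→1 ·f
i=60 'd': node 1→2
i=61 'c': node 2→3

Matches: [[5,2],[9,1],[11,3],[11,4],[15,1],[17,3],[17,4],[23,1],[29,0],[35,2],[40,1],[41,1],[47,2],[52,1],[58,0]]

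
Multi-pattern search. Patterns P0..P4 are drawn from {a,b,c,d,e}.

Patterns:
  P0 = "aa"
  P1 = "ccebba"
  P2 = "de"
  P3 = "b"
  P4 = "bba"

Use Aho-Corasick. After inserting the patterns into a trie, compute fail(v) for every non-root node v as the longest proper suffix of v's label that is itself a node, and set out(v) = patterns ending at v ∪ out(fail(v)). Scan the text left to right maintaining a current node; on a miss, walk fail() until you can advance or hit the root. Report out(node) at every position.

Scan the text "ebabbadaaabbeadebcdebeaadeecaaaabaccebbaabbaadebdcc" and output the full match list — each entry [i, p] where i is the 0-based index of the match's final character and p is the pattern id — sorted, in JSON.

Construct AC machine:
Trie (insert patterns):
  n0 'ε': a→1 b→11 c→3 d→9
  n1 'a': a→2
  n2 'aa': ·  [P0 ends]
  n3 'c': c→4
  n4 'cc': e→5
  n5 'cce': b→6
  n6 'cceb': b→7
  n7 'ccebb': a→8
  n8 'ccebba': ·  [P1 ends]
  n9 'd': e→10
  n10 'de': ·  [P2 ends]
  n11 'b': b→12  [P3 ends]
  n12 'bb': a→13
  n13 'bba': ·  [P4 ends]

BFS fail/out derivation:
  fail(1) 'a': from fail(0)=0 chase 'a': 0 ⇒ 0;  out=∅∪out(0)=∅
  fail(3) 'c': from fail(0)=0 chase 'c': 0 ⇒ 0;  out=∅∪out(0)=∅
  fail(9) 'd': from fail(0)=0 chase 'd': 0 ⇒ 0;  out=∅∪out(0)=∅
  fail(11) 'b': from fail(0)=0 chase 'b': 0 ⇒ 0;  out={3}∪out(0)={3}
  fail(2) 'aa': from fail(1)=0 chase 'a': 0 ⇒ 1;  out={0}∪out(1)={0}
  fail(4) 'cc': from fail(3)=0 chase 'c': 0 ⇒ 3;  out=∅∪out(3)=∅
  fail(10) 'de': from fail(9)=0 chase 'e': 0 ⇒ 0;  out={2}∪out(0)={2}
  fail(12) 'bb': from fail(11)=0 chase 'b': 0 ⇒ 11;  out=∅∪out(11)={3}
  fail(5) 'cce': from fail(4)=3 chase 'e': 3→0 ⇒ 0;  out=∅∪out(0)=∅
  fail(13) 'bba': from fail(12)=11 chase 'a': 11→0 ⇒ 1;  out={4}∪out(1)={4}
  fail(6) 'cceb': from fail(5)=0 chase 'b': 0 ⇒ 11;  out=∅∪out(11)={3}
  fail(7) 'ccebb': from fail(6)=11 chase 'b': 11 ⇒ 12;  out=∅∪out(12)={3}
  fail(8) 'ccebba': from fail(7)=12 chase 'a': 12 ⇒ 13;  out={1}∪out(13)={1,4}

Scan:
i=0 'e': node 0→0
i=1 'b': node 0→11  emit P3@[1:1]
i=2 'a': node 11→1 (fail-walked)
i=3 'b': node 1→11 (fail-walked)  emit P3@[3:3]
i=4 'b': node 11→12  emit P3@[4:4]
i=5 'a': node 12→13  emit P4@[3:5]
i=6 'd': node 13→9 (fail-walked)
i=7 'a': node 9→1 (fail-walked)
i=8 'a': node 1→2  emit P0@[7:8]
i=9 'a': node 2→2 (fail-walked)  emit P0@[8:9]
i=10 'b': node 2→11 (fail-walked)  emit P3@[10:10]
i=11 'b': node 11→12  emit P3@[11:11]
i=12 'e': node 12→0 (fail-walked)
i=13 'a': node 0→1
i=14 'd': node 1→9 (fail-walked)
i=15 'e': node 9→10  emit P2@[14:15]
i=16 'b': node 10→11 (fail-walked)  emit P3@[16:16]
i=17 'c': node 11→3 (fail-walked)
i=18 'd': node 3→9 (fail-walked)
i=19 'e': node 9→10  emit P2@[18:19]
i=20 'b': node 10→11 (fail-walked)  emit P3@[20:20]
i=21 'e': node 11→0 (fail-walked)
i=22 'a': node 0→1
i=23 'a': node 1→2  emit P0@[22:23]
i=24 'd': node 2→9 (fail-walked)
i=25 'e': node 9→10  emit P2@[24:25]
i=26 'e': node 10→0 (fail-walked)
i=27 'c': node 0→3
i=28 'a': node 3→1 (fail-walked)
i=29 'a': node 1→2  emit P0@[28:29]
i=30 'a': node 2→2 (fail-walked)  emit P0@[29:30]
i=31 'a': node 2→2 (fail-walked)  emit P0@[30:31]
i=32 'b': node 2→11 (fail-walked)  emit P3@[32:32]
i=33 'a': node 11→1 (fail-walked)
i=34 'c': node 1→3 (fail-walked)
i=35 'c': node 3→4
i=36 'e': node 4→5
i=37 'b': node 5→6  emit P3@[37:37]
i=38 'b': node 6→7  emit P3@[38:38]
i=39 'a': node 7→8  emit P1@[34:39],P4@[37:39]
i=40 'a': node 8→2 (fail-walked)  emit P0@[39:40]
i=41 'b': node 2→11 (fail-walked)  emit P3@[41:41]
i=42 'b': node 11→12  emit P3@[42:42]
i=43 'a': node 12→13  emit P4@[41:43]
i=44 'a': node 13→2 (fail-walked)  emit P0@[43:44]
i=45 'd': node 2→9 (fail-walked)
i=46 'e': node 9→10  emit P2@[45:46]
i=47 'b': node 10→11 (fail-walked)  emit P3@[47:47]
i=48 'd': node 11→9 (fail-walked)
i=49 'c': node 9→3 (fail-walked)
i=50 'c': node 3→4

Result: [[1,3],[3,3],[4,3],[5,4],[8,0],[9,0],[10,3],[11,3],[15,2],[16,3],[19,2],[20,3],[23,0],[25,2],[29,0],[30,0],[31,0],[32,3],[37,3],[38,3],[39,1],[39,4],[40,0],[41,3],[42,3],[43,4],[44,0],[46,2],[47,3]]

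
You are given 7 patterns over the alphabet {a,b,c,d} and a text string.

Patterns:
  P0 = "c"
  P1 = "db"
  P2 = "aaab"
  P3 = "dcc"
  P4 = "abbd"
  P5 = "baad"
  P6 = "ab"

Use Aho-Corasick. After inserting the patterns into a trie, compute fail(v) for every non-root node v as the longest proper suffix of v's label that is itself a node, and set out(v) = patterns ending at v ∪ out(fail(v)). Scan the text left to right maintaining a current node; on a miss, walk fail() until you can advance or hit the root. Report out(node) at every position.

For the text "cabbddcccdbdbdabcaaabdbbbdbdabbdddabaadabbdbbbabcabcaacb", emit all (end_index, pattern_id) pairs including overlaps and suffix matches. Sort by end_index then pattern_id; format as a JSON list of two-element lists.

Construct AC machine:
Trie (insert patterns):
  0='ε' goto a→4 b→13 c→1 d→2
  1='c' goto ·  [P0 ends]
  2='d' goto b→3 c→8
  3='db' goto ·  [P1 ends]
  4='a' goto a→5 b→10
  5='aa' goto a→6
  6='aaa' goto b→7
  7='aaab' goto ·  [P2 ends]
  8='dc' goto c→9
  9='dcc' goto ·  [P3 ends]
  10='ab' goto b→11  [P6 ends]
  11='abb' goto d→12
  12='abbd' goto ·  [P4 ends]
  13='b' goto a→14
  14='ba' goto a→15
  15='baa' goto d→16
  16='baad' goto ·  [P5 ends]

BFS fail/out derivation:
  fail(1) 'c': from fail(0)=0 chase 'c': 0 ⇒ 0;  out={0}∪out(0)={0}
  fail(2) 'd': from fail(0)=0 chase 'd': 0 ⇒ 0;  out=∅∪out(0)=∅
  fail(4) 'a': from fail(0)=0 chase 'a': 0 ⇒ 0;  out=∅∪out(0)=∅
  fail(13) 'b': from fail(0)=0 chase 'b': 0 ⇒ 0;  out=∅∪out(0)=∅
  fail(3) 'db': from fail(2)=0 chase 'b': 0 ⇒ 13;  out={1}∪out(13)={1}
  fail(5) 'aa': from fail(4)=0 chase 'a': 0 ⇒ 4;  out=∅∪out(4)=∅
  fail(8) 'dc': from fail(2)=0 chase 'c': 0 ⇒ 1;  out=∅∪out(1)={0}
  fail(10) 'ab': from fail(4)=0 chase 'b': 0 ⇒ 13;  out={6}∪out(13)={6}
  fail(14) 'ba': from fail(13)=0 chase 'a': 0 ⇒ 4;  out=∅∪out(4)=∅
  fail(6) 'aaa': from fail(5)=4 chase 'a': 4 ⇒ 5;  out=∅∪out(5)=∅
  fail(9) 'dcc': from fail(8)=1 chase 'c': 1→0 ⇒ 1;  out={3}∪out(1)={0,3}
  fail(11) 'abb': from fail(10)=13 chase 'b': 13→0 ⇒ 13;  out=∅∪out(13)=∅
  fail(15) 'baa': from fail(14)=4 chase 'a': 4 ⇒ 5;  out=∅∪out(5)=∅
  fail(7) 'aaab': from fail(6)=5 chase 'b': 5→4 ⇒ 10;  out={2}∪out(10)={2,6}
  fail(12) 'abbd': from fail(11)=13 chase 'd': 13→0 ⇒ 2;  out={4}∪out(2)={4}
  fail(16) 'baad': from fail(15)=5 chase 'd': 5→4→0 ⇒ 2;  out={5}∪out(2)={5}

Run:
pos 0 'c': at 1  ** P0@[0:0]
pos 1 'a': at 4 (via fail)
pos 2 'b': at 10  ** P6@[1:2]
pos 3 'b': at 11
pos 4 'd': at 12  ** P4@[1:4]
pos 5 'd': at 2 (via fail)
pos 6 'c': at 8  ** P0@[6:6]
pos 7 'c': at 9  ** P0@[7:7],P3@[5:7]
pos 8 'c': at 1 (via fail)  ** P0@[8:8]
pos 9 'd': at 2 (via fail)
pos 10 'b': at 3  ** P1@[9:10]
pos 11 'd': at 2 (via fail)
pos 12 'b': at 3  ** P1@[11:12]
pos 13 'd': at 2 (via fail)
pos 14 'a': at 4 (via fail)
pos 15 'b': at 10  ** P6@[14:15]
pos 16 'c': at 1 (via fail)  ** P0@[16:16]
pos 17 'a': at 4 (via fail)
pos 18 'a': at 5
pos 19 'a': at 6
pos 20 'b': at 7  ** P2@[17:20],P6@[19:20]
pos 21 'd': at 2 (via fail)
pos 22 'b': at 3  ** P1@[21:22]
pos 23 'b': at 13 (via fail)
pos 24 'b': at 13 (via fail)
pos 25 'd': at 2 (via fail)
pos 26 'b': at 3  ** P1@[25:26]
pos 27 'd': at 2 (via fail)
pos 28 'a': at 4 (via fail)
pos 29 'b': at 10  ** P6@[28:29]
pos 30 'b': at 11
pos 31 'd': at 12  ** P4@[28:31]
pos 32 'd': at 2 (via fail)
pos 33 'd': at 2 (via fail)
pos 34 'a': at 4 (via fail)
pos 35 'b': at 10  ** P6@[34:35]
pos 36 'a': at 14 (via fail)
pos 37 'a': at 15
pos 38 'd': at 16  ** P5@[35:38]
pos 39 'a': at 4 (via fail)
pos 40 'b': at 10  ** P6@[39:40]
pos 41 'b': at 11
pos 42 'd': at 12  ** P4@[39:42]
pos 43 'b': at 3 (via fail)  ** P1@[42:43]
pos 44 'b': at 13 (via fail)
pos 45 'b': at 13 (via fail)
pos 46 'a': at 14
pos 47 'b': at 10 (via fail)  ** P6@[46:47]
pos 48 'c': at 1 (via fail)  ** P0@[48:48]
pos 49 'a': at 4 (via fail)
pos 50 'b': at 10  ** P6@[49:50]
pos 51 'c': at 1 (via fail)  ** P0@[51:51]
pos 52 'a': at 4 (via fail)
pos 53 'a': at 5
pos 54 'c': at 1 (via fail)  ** P0@[54:54]
pos 55 'b': at 13 (via fail)

Matches: [[0,0],[2,6],[4,4],[6,0],[7,0],[7,3],[8,0],[10,1],[12,1],[15,6],[16,0],[20,2],[20,6],[22,1],[26,1],[29,6],[31,4],[35,6],[38,5],[40,6],[42,4],[43,1],[47,6],[48,0],[50,6],[51,0],[54,0]]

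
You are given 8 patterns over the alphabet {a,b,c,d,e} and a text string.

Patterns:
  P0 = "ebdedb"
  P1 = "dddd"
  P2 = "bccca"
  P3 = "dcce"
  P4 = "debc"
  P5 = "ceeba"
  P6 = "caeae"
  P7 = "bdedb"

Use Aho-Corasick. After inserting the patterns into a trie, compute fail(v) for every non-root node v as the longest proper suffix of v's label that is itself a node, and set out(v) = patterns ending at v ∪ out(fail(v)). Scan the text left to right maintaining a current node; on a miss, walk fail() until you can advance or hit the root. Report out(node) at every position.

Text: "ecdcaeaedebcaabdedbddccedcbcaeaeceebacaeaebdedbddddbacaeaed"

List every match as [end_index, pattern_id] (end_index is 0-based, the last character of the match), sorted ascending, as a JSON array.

Build automaton:
Trie (insert patterns):
  n0 'ε': b→11 c→22 d→7 e→1
  n1 'e': b→2
  n2 'eb': d→3
  n3 'ebd': e→4
  n4 'ebde': d→5
  n5 'ebded': b→6
  n6 'ebdedb': ·  ←P0
  n7 'd': c→16 d→8 e→19
  n8 'dd': d→9
  n9 'ddd': d→10
  n10 'dddd': ·  ←P1
  n11 'b': c→12 d→31
  n12 'bc': c→13
  n13 'bcc': c→14
  n14 'bccc': a→15
  n15 'bccca': ·  ←P2
  n16 'dc': c→17
  n17 'dcc': e→18
  n18 'dcce': ·  ←P3
  n19 'de': b→20
  n20 'deb': c→21
  n21 'debc': ·  ←P4
  n22 'c': a→27 e→23
  n23 'ce': e→24
  n24 'cee': b→25
  n25 'ceeb': a→26
  n26 'ceeba': ·  ←P5
  n27 'ca': e→28
  n28 'cae': a→29
  n29 'caea': e→30
  n30 'caeae': ·  ←P6
  n31 'bd': e→32
  n32 'bde': d→33
  n33 'bded': b→34
  n34 'bdedb': ·  ←P7

Failure links (BFS by depth):
  fail(1) 'e': from fail(0)=0 chase 'e': 0 ⇒ 0;  out=∅∪out(0)=∅
  fail(7) 'd': from fail(0)=0 chase 'd': 0 ⇒ 0;  out=∅∪out(0)=∅
  fail(11) 'b': from fail(0)=0 chase 'b': 0 ⇒ 0;  out=∅∪out(0)=∅
  fail(22) 'c': from fail(0)=0 chase 'c': 0 ⇒ 0;  out=∅∪out(0)=∅
  fail(2) 'eb': from fail(1)=0 chase 'b': 0 ⇒ 11;  out=∅∪out(11)=∅
  fail(8) 'dd': from fail(7)=0 chase 'd': 0 ⇒ 7;  out=∅∪out(7)=∅
  fail(12) 'bc': from fail(11)=0 chase 'c': 0 ⇒ 22;  out=∅∪out(22)=∅
  fail(16) 'dc': from fail(7)=0 chase 'c': 0 ⇒ 22;  out=∅∪out(22)=∅
  fail(19) 'de': from fail(7)=0 chase 'e': 0 ⇒ 1;  out=∅∪out(1)=∅
  fail(23) 'ce': from fail(22)=0 chase 'e': 0 ⇒ 1;  out=∅∪out(1)=∅
  fail(27) 'ca': from fail(22)=0 chase 'a': 0 ⇒ 0;  out=∅∪out(0)=∅
  fail(31) 'bd': from fail(11)=0 chase 'd': 0 ⇒ 7;  out=∅∪out(7)=∅
  fail(3) 'ebd': from fail(2)=11 chase 'd': 11 ⇒ 31;  out=∅∪out(31)=∅
  fail(9) 'ddd': from fail(8)=7 chase 'd': 7 ⇒ 8;  out=∅∪out(8)=∅
  fail(13) 'bcc': from fail(12)=22 chase 'c': 22→0 ⇒ 22;  out=∅∪out(22)=∅
  fail(17) 'dcc': from fail(16)=22 chase 'c': 22→0 ⇒ 22;  out=∅∪out(22)=∅
  fail(20) 'deb': from fail(19)=1 chase 'b': 1 ⇒ 2;  out=∅∪out(2)=∅
  fail(24) 'cee': from fail(23)=1 chase 'e': 1→0 ⇒ 1;  out=∅∪out(1)=∅
  fail(28) 'cae': from fail(27)=0 chase 'e': 0 ⇒ 1;  out=∅∪out(1)=∅
  fail(32) 'bde': from fail(31)=7 chase 'e': 7 ⇒ 19;  out=∅∪out(19)=∅
  fail(4) 'ebde': from fail(3)=31 chase 'e': 31 ⇒ 32;  out=∅∪out(32)=∅
  fail(10) 'dddd': from fail(9)=8 chase 'd': 8 ⇒ 9;  out={1}∪out(9)={1}
  fail(14) 'bccc': from fail(13)=22 chase 'c': 22→0 ⇒ 22;  out=∅∪out(22)=∅
  fail(18) 'dcce': from fail(17)=22 chase 'e': 22 ⇒ 23;  out={3}∪out(23)={3}
  fail(21) 'debc': from fail(20)=2 chase 'c': 2→11 ⇒ 12;  out={4}∪out(12)={4}
  fail(25) 'ceeb': from fail(24)=1 chase 'b': 1 ⇒ 2;  out=∅∪out(2)=∅
  fail(29) 'caea': from fail(28)=1 chase 'a': 1→0 ⇒ 0;  out=∅∪out(0)=∅
  fail(33) 'bded': from fail(32)=19 chase 'd': 19→1→0 ⇒ 7;  out=∅∪out(7)=∅
  fail(5) 'ebded': from fail(4)=32 chase 'd': 32 ⇒ 33;  out=∅∪out(33)=∅
  fail(15) 'bccca': from fail(14)=22 chase 'a': 22 ⇒ 27;  out={2}∪out(27)={2}
  fail(26) 'ceeba': from fail(25)=2 chase 'a': 2→11→0 ⇒ 0;  out={5}∪out(0)={5}
  fail(30) 'caeae': from fail(29)=0 chase 'e': 0 ⇒ 1;  out={6}∪out(1)={6}
  fail(34) 'bdedb': from fail(33)=7 chase 'b': 7→0 ⇒ 11;  out={7}∪out(11)={7}
  fail(6) 'ebdedb': from fail(5)=33 chase 'b': 33 ⇒ 34;  out={0}∪out(34)={0,7}

Text stream:
pos 0 'e': at 1
pos 1 'c': at 22 (via fail)
pos 2 'd': at 7 (via fail)
pos 3 'c': at 16
pos 4 'a': at 27 (via fail)
pos 5 'e': at 28
pos 6 'a': at 29
pos 7 'e': at 30  ** P6@[3:7]
pos 8 'd': at 7 (via fail)
pos 9 'e': at 19
pos 10 'b': at 20
pos 11 'c': at 21  ** P4@[8:11]
pos 12 'a': at 27 (via fail)
pos 13 'a': at 0 (via fail)
pos 14 'b': at 11
pos 15 'd': at 31
pos 16 'e': at 32
pos 17 'd': at 33
pos 18 'b': at 34  ** P7@[14:18]
pos 19 'd': at 31 (via fail)
pos 20 'd': at 8 (via fail)
pos 21 'c': at 16 (via fail)
pos 22 'c': at 17
pos 23 'e': at 18  ** P3@[20:23]
pos 24 'd': at 7 (via fail)
pos 25 'c': at 16
pos 26 'b': at 11 (via fail)
pos 27 'c': at 12
pos 28 'a': at 27 (via fail)
pos 29 'e': at 28
pos 30 'a': at 29
pos 31 'e': at 30  ** P6@[27:31]
pos 32 'c': at 22 (via fail)
pos 33 'e': at 23
pos 34 'e': at 24
pos 35 'b': at 25
pos 36 'a': at 26  ** P5@[32:36]
pos 37 'c': at 22 (via fail)
pos 38 'a': at 27
pos 39 'e': at 28
pos 40 'a': at 29
pos 41 'e': at 30  ** P6@[37:41]
pos 42 'b': at 2 (via fail)
pos 43 'd': at 3
pos 44 'e': at 4
pos 45 'd': at 5
pos 46 'b': at 6  ** P0@[41:46],P7@[42:46]
pos 47 'd': at 31 (via fail)
pos 48 'd': at 8 (via fail)
pos 49 'd': at 9
pos 50 'd': at 10  ** P1@[47:50]
pos 51 'b': at 11 (via fail)
pos 52 'a': at 0 (via fail)
pos 53 'c': at 22
pos 54 'a': at 27
pos 55 'e': at 28
pos 56 'a': at 29
pos 57 'e': at 30  ** P6@[53:57]
pos 58 'd': at 7 (via fail)

Result: [[7,6],[11,4],[18,7],[23,3],[31,6],[36,5],[41,6],[46,0],[46,7],[50,1],[57,6]]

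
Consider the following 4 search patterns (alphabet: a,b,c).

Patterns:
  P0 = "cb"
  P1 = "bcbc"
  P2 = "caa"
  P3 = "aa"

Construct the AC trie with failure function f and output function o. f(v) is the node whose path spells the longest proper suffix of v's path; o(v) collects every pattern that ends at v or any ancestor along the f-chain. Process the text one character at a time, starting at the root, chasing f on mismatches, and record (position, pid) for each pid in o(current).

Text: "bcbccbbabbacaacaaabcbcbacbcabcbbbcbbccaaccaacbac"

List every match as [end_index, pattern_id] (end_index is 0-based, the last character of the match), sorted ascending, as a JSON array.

Build automaton:
Trie (insert patterns):
  n0 'ε': a→9 b→3 c→1
  n1 'c': a→7 b→2
  n2 'cb': ·  ←P0
  n3 'b': c→4
  n4 'bc': b→5
  n5 'bcb': c→6
  n6 'bcbc': ·  ←P1
  n7 'ca': a→8
  n8 'caa': ·  ←P2
  n9 'a': a→10
  n10 'aa': ·  ←P3

BFS fail/out derivation:
  fail(1) 'c': from fail(0)=0 chase 'c': 0 ⇒ 0;  out=∅∪out(0)=∅
  fail(3) 'b': from fail(0)=0 chase 'b': 0 ⇒ 0;  out=∅∪out(0)=∅
  fail(9) 'a': from fail(0)=0 chase 'a': 0 ⇒ 0;  out=∅∪out(0)=∅
  fail(2) 'cb': from fail(1)=0 chase 'b': 0 ⇒ 3;  out={0}∪out(3)={0}
  fail(4) 'bc': from fail(3)=0 chase 'c': 0 ⇒ 1;  out=∅∪out(1)=∅
  fail(7) 'ca': from fail(1)=0 chase 'a': 0 ⇒ 9;  out=∅∪out(9)=∅
  fail(10) 'aa': from fail(9)=0 chase 'a': 0 ⇒ 9;  out={3}∪out(9)={3}
  fail(5) 'bcb': from fail(4)=1 chase 'b': 1 ⇒ 2;  out=∅∪out(2)={0}
  fail(8) 'caa': from fail(7)=9 chase 'a': 9 ⇒ 10;  out={2}∪out(10)={2,3}
  fail(6) 'bcbc': from fail(5)=2 chase 'c': 2→3 ⇒ 4;  out={1}∪out(4)={1}

Run:
[0] read 'b'  n0⇒n3
[1] read 'c'  n3⇒n4
[2] read 'b'  n4⇒n5  → match P0@[1:2]
[3] read 'c'  n5⇒n6  → match P1@[0:3]
[4] read 'c'  n6⇒n1 (fail-walked)
[5] read 'b'  n1⇒n2  → match P0@[4:5]
[6] read 'b'  n2⇒n3 (fail-walked)
[7] read 'a'  n3⇒n9 (fail-walked)
[8] read 'b'  n9⇒n3 (fail-walked)
[9] read 'b'  n3⇒n3 (fail-walked)
[10] read 'a'  n3⇒n9 (fail-walked)
[11] read 'c'  n9⇒n1 (fail-walked)
[12] read 'a'  n1⇒n7
[13] read 'a'  n7⇒n8  → match P2@[11:13],P3@[12:13]
[14] read 'c'  n8⇒n1 (fail-walked)
[15] read 'a'  n1⇒n7
[16] read 'a'  n7⇒n8  → match P2@[14:16],P3@[15:16]
[17] read 'a'  n8⇒n10 (fail-walked)  → match P3@[16:17]
[18] read 'b'  n10⇒n3 (fail-walked)
[19] read 'c'  n3⇒n4
[20] read 'b'  n4⇒n5  → match P0@[19:20]
[21] read 'c'  n5⇒n6  → match P1@[18:21]
[22] read 'b'  n6⇒n5 (fail-walked)  → match P0@[21:22]
[23] read 'a'  n5⇒n9 (fail-walked)
[24] read 'c'  n9⇒n1 (fail-walked)
[25] read 'b'  n1⇒n2  → match P0@[24:25]
[26] read 'c'  n2⇒n4 (fail-walked)
[27] read 'a'  n4⇒n7 (fail-walked)
[28] read 'b'  n7⇒n3 (fail-walked)
[29] read 'c'  n3⇒n4
[30] read 'b'  n4⇒n5  → match P0@[29:30]
[31] read 'b'  n5⇒n3 (fail-walked)
[32] read 'b'  n3⇒n3 (fail-walked)
[33] read 'c'  n3⇒n4
[34] read 'b'  n4⇒n5  → match P0@[33:34]
[35] read 'b'  n5⇒n3 (fail-walked)
[36] read 'c'  n3⇒n4
[37] read 'c'  n4⇒n1 (fail-walked)
[38] read 'a'  n1⇒n7
[39] read 'a'  n7⇒n8  → match P2@[37:39],P3@[38:39]
[40] read 'c'  n8⇒n1 (fail-walked)
[41] read 'c'  n1⇒n1 (fail-walked)
[42] read 'a'  n1⇒n7
[43] read 'a'  n7⇒n8  → match P2@[41:43],P3@[42:43]
[44] read 'c'  n8⇒n1 (fail-walked)
[45] read 'b'  n1⇒n2  → match P0@[44:45]
[46] read 'a'  n2⇒n9 (fail-walked)
[47] read 'c'  n9⇒n1 (fail-walked)

Matches: [[2,0],[3,1],[5,0],[13,2],[13,3],[16,2],[16,3],[17,3],[20,0],[21,1],[22,0],[25,0],[30,0],[34,0],[39,2],[39,3],[43,2],[43,3],[45,0]]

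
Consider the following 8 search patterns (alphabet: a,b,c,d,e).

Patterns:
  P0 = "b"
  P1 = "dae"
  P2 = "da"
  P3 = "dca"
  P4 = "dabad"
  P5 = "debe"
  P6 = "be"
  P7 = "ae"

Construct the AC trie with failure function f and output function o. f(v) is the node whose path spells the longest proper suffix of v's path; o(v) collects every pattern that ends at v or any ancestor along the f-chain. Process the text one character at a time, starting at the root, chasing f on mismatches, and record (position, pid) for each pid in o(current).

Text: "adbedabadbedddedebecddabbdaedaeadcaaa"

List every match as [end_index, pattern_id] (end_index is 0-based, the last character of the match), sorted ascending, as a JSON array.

Build automaton:
Trie (insert patterns):
  n0 'ε': a→14 b→1 d→2
  n1 'b': e→13  ←P0
  n2 'd': a→3 c→5 e→10
  n3 'da': b→7 e→4  ←P2
  n4 'dae': ·  ←P1
  n5 'dc': a→6
  n6 'dca': ·  ←P3
  n7 'dab': a→8
  n8 'daba': d→9
  n9 'dabad': ·  ←P4
  n10 'de': b→11
  n11 'deb': e→12
  n12 'debe': ·  ←P5
  n13 'be': ·  ←P6
  n14 'a': e→15
  n15 'ae': ·  ←P7

Failure links (BFS by depth):
  n1('b'): parent n0 fail=0; on 'b' 0 → fail=0;  out {0}∪∅={0}
  n2('d'): parent n0 fail=0; on 'd' 0 → fail=0;  out ∅∪∅=∅
  n14('a'): parent n0 fail=0; on 'a' 0 → fail=0;  out ∅∪∅=∅
  n3('da'): parent n2 fail=0; on 'a' 0 → fail=14;  out {2}∪∅={2}
  n5('dc'): parent n2 fail=0; on 'c' 0 → fail=0;  out ∅∪∅=∅
  n10('de'): parent n2 fail=0; on 'e' 0 → fail=0;  out ∅∪∅=∅
  n13('be'): parent n1 fail=0; on 'e' 0 → fail=0;  out {6}∪∅={6}
  n15('ae'): parent n14 fail=0; on 'e' 0 → fail=0;  out {7}∪∅={7}
  n4('dae'): parent n3 fail=14; on 'e' 14 → fail=15;  out {1}∪{7}={1,7}
  n6('dca'): parent n5 fail=0; on 'a' 0 → fail=14;  out {3}∪∅={3}
  n7('dab'): parent n3 fail=14; on 'b' 14→0 → fail=1;  out ∅∪{0}={0}
  n11('deb'): parent n10 fail=0; on 'b' 0 → fail=1;  out ∅∪{0}={0}
  n8('daba'): parent n7 fail=1; on 'a' 1→0 → fail=14;  out ∅∪∅=∅
  n12('debe'): parent n11 fail=1; on 'e' 1 → fail=13;  out {5}∪{6}={5,6}
  n9('dabad'): parent n8 fail=14; on 'd' 14→0 → fail=2;  out {4}∪∅={4}

Run:
i=0 'a': node 0→14
i=1 'd': node 14→2 ·f
i=2 'b': node 2→1 ·f  → match P0@[2:2]
i=3 'e': node 1→13  → match P6@[2:3]
i=4 'd': node 13→2 ·f
i=5 'a': node 2→3  → match P2@[4:5]
i=6 'b': node 3→7  → match P0@[6:6]
i=7 'a': node 7→8
i=8 'd': node 8→9  → match P4@[4:8]
i=9 'b': node 9→1 ·f  → match P0@[9:9]
i=10 'e': node 1→13  → match P6@[9:10]
i=11 'd': node 13→2 ·f
i=12 'd': node 2→2 ·f
i=13 'd': node 2→2 ·f
i=14 'e': node 2→10
i=15 'd': node 10→2 ·f
i=16 'e': node 2→10
i=17 'b': node 10→11  → match P0@[17:17]
i=18 'e': node 11→12  → match P5@[15:18],P6@[17:18]
i=19 'c': node 12→0 ·f
i=20 'd': node 0→2
i=21 'd': node 2→2 ·f
i=22 'a': node 2→3  → match P2@[21:22]
i=23 'b': node 3→7  → match P0@[23:23]
i=24 'b': node 7→1 ·f  → match P0@[24:24]
i=25 'd': node 1→2 ·f
i=26 'a': node 2→3  → match P2@[25:26]
i=27 'e': node 3→4  → match P1@[25:27],P7@[26:27]
i=28 'd': node 4→2 ·f
i=29 'a': node 2→3  → match P2@[28:29]
i=30 'e': node 3→4  → match P1@[28:30],P7@[29:30]
i=31 'a': node 4→14 ·f
i=32 'd': node 14→2 ·f
i=33 'c': node 2→5
i=34 'a': node 5→6  → match P3@[32:34]
i=35 'a': node 6→14 ·f
i=36 'a': node 14→14 ·f

All matches (sorted): [[2,0],[3,6],[5,2],[6,0],[8,4],[9,0],[10,6],[17,0],[18,5],[18,6],[22,2],[23,0],[24,0],[26,2],[27,1],[27,7],[29,2],[30,1],[30,7],[34,3]]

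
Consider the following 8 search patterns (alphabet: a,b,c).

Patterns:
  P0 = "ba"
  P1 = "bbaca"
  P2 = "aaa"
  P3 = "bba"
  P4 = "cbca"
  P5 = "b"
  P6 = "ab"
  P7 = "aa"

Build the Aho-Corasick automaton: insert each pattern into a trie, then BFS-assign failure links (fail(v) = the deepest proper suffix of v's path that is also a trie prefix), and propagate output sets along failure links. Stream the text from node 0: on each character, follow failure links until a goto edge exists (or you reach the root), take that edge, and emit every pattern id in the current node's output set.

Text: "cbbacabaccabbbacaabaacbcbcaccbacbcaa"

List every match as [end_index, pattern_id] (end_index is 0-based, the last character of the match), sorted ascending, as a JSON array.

Construct AC machine:
Trie nodes:
  0='ε' goto a→7 b→1 c→10
  1='b' goto a→2 b→3  ←P5
  2='ba' goto ·  ←P0
  3='bb' goto a→4
  4='bba' goto c→5  ←P3
  5='bbac' goto a→6
  6='bbaca' goto ·  ←P1
  7='a' goto a→8 b→14
  8='aa' goto a→9  ←P7
  9='aaa' goto ·  ←P2
  10='c' goto b→11
  11='cb' goto c→12
  12='cbc' goto a→13
  13='cbca' goto ·  ←P4
  14='ab' goto ·  ←P6

BFS fail/out derivation:
  fail(1) 'b': from fail(0)=0 chase 'b': 0 ⇒ 0;  out={5}∪out(0)={5}
  fail(7) 'a': from fail(0)=0 chase 'a': 0 ⇒ 0;  out=∅∪out(0)=∅
  fail(10) 'c': from fail(0)=0 chase 'c': 0 ⇒ 0;  out=∅∪out(0)=∅
  fail(2) 'ba': from fail(1)=0 chase 'a': 0 ⇒ 7;  out={0}∪out(7)={0}
  fail(3) 'bb': from fail(1)=0 chase 'b': 0 ⇒ 1;  out=∅∪out(1)={5}
  fail(8) 'aa': from fail(7)=0 chase 'a': 0 ⇒ 7;  out={7}∪out(7)={7}
  fail(11) 'cb': from fail(10)=0 chase 'b': 0 ⇒ 1;  out=∅∪out(1)={5}
  fail(14) 'ab': from fail(7)=0 chase 'b': 0 ⇒ 1;  out={6}∪out(1)={5,6}
  fail(4) 'bba': from fail(3)=1 chase 'a': 1 ⇒ 2;  out={3}∪out(2)={0,3}
  fail(9) 'aaa': from fail(8)=7 chase 'a': 7 ⇒ 8;  out={2}∪out(8)={2,7}
  fail(12) 'cbc': from fail(11)=1 chase 'c': 1→0 ⇒ 10;  out=∅∪out(10)=∅
  fail(5) 'bbac': from fail(4)=2 chase 'c': 2→7→0 ⇒ 10;  out=∅∪out(10)=∅
  fail(13) 'cbca': from fail(12)=10 chase 'a': 10→0 ⇒ 7;  out={4}∪out(7)={4}
  fail(6) 'bbaca': from fail(5)=10 chase 'a': 10→0 ⇒ 7;  out={1}∪out(7)={1}

Scan:
pos 0 'c': at 10
pos 1 'b': at 11  ** P5@[1:1]
pos 2 'b': at 3 ·f  ** P5@[2:2]
pos 3 'a': at 4  ** P0@[2:3],P3@[1:3]
pos 4 'c': at 5
pos 5 'a': at 6  ** P1@[1:5]
pos 6 'b': at 14 ·f  ** P5@[6:6],P6@[5:6]
pos 7 'a': at 2 ·f  ** P0@[6:7]
pos 8 'c': at 10 ·f
pos 9 'c': at 10 ·f
pos 10 'a': at 7 ·f
pos 11 'b': at 14  ** P5@[11:11],P6@[10:11]
pos 12 'b': at 3 ·f  ** P5@[12:12]
pos 13 'b': at 3 ·f  ** P5@[13:13]
pos 14 'a': at 4  ** P0@[13:14],P3@[12:14]
pos 15 'c': at 5
pos 16 'a': at 6  ** P1@[12:16]
pos 17 'a': at 8 ·f  ** P7@[16:17]
pos 18 'b': at 14 ·f  ** P5@[18:18],P6@[17:18]
pos 19 'a': at 2 ·f  ** P0@[18:19]
pos 20 'a': at 8 ·f  ** P7@[19:20]
pos 21 'c': at 10 ·f
pos 22 'b': at 11  ** P5@[22:22]
pos 23 'c': at 12
pos 24 'b': at 11 ·f  ** P5@[24:24]
pos 25 'c': at 12
pos 26 'a': at 13  ** P4@[23:26]
pos 27 'c': at 10 ·f
pos 28 'c': at 10 ·f
pos 29 'b': at 11  ** P5@[29:29]
pos 30 'a': at 2 ·f  ** P0@[29:30]
pos 31 'c': at 10 ·f
pos 32 'b': at 11  ** P5@[32:32]
pos 33 'c': at 12
pos 34 'a': at 13  ** P4@[31:34]
pos 35 'a': at 8 ·f  ** P7@[34:35]

Result: [[1,5],[2,5],[3,0],[3,3],[5,1],[6,5],[6,6],[7,0],[11,5],[11,6],[12,5],[13,5],[14,0],[14,3],[16,1],[17,7],[18,5],[18,6],[19,0],[20,7],[22,5],[24,5],[26,4],[29,5],[30,0],[32,5],[34,4],[35,7]]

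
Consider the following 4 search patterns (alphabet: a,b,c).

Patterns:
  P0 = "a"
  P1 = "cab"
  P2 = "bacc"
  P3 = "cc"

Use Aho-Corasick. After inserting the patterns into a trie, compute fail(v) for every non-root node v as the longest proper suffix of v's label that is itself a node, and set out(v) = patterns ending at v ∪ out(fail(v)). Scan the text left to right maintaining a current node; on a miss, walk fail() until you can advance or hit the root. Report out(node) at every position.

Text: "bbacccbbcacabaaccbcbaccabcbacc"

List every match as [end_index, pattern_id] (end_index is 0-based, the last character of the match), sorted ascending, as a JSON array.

Build:
Trie (insert patterns):
  n0 'ε': a→1 b→5 c→2
  n1 'a': ·  ←P0
  n2 'c': a→3 c→9
  n3 'ca': b→4
  n4 'cab': ·  ←P1
  n5 'b': a→6
  n6 'ba': c→7
  n7 'bac': c→8
  n8 'bacc': ·  ←P2
  n9 'cc': ·  ←P3

Failure links (BFS by depth):
  fail(1) 'a': from fail(0)=0 chase 'a': 0 ⇒ 0;  out={0}∪out(0)={0}
  fail(2) 'c': from fail(0)=0 chase 'c': 0 ⇒ 0;  out=∅∪out(0)=∅
  fail(5) 'b': from fail(0)=0 chase 'b': 0 ⇒ 0;  out=∅∪out(0)=∅
  fail(3) 'ca': from fail(2)=0 chase 'a': 0 ⇒ 1;  out=∅∪out(1)={0}
  fail(6) 'ba': from fail(5)=0 chase 'a': 0 ⇒ 1;  out=∅∪out(1)={0}
  fail(9) 'cc': from fail(2)=0 chase 'c': 0 ⇒ 2;  out={3}∪out(2)={3}
  fail(4) 'cab': from fail(3)=1 chase 'b': 1→0 ⇒ 5;  out={1}∪out(5)={1}
  fail(7) 'bac': from fail(6)=1 chase 'c': 1→0 ⇒ 2;  out=∅∪out(2)=∅
  fail(8) 'bacc': from fail(7)=2 chase 'c': 2 ⇒ 9;  out={2}∪out(9)={2,3}

Text stream:
[0] read 'b'  n0⇒n5
[1] read 'b'  n5⇒n5 ·f
[2] read 'a'  n5⇒n6  → match P0@[2:2]
[3] read 'c'  n6⇒n7
[4] read 'c'  n7⇒n8  → match P2@[1:4],P3@[3:4]
[5] read 'c'  n8⇒n9 ·f  → match P3@[4:5]
[6] read 'b'  n9⇒n5 ·f
[7] read 'b'  n5⇒n5 ·f
[8] read 'c'  n5⇒n2 ·f
[9] read 'a'  n2⇒n3  → match P0@[9:9]
[10] read 'c'  n3⇒n2 ·f
[11] read 'a'  n2⇒n3  → match P0@[11:11]
[12] read 'b'  n3⇒n4  → match P1@[10:12]
[13] read 'a'  n4⇒n6 ·f  → match P0@[13:13]
[14] read 'a'  n6⇒n1 ·f  → match P0@[14:14]
[15] read 'c'  n1⇒n2 ·f
[16] read 'c'  n2⇒n9  → match P3@[15:16]
[17] read 'b'  n9⇒n5 ·f
[18] read 'c'  n5⇒n2 ·f
[19] read 'b'  n2⇒n5 ·f
[20] read 'a'  n5⇒n6  → match P0@[20:20]
[21] read 'c'  n6⇒n7
[22] read 'c'  n7⇒n8  → match P2@[19:22],P3@[21:22]
[23] read 'a'  n8⇒n3 ·f  → match P0@[23:23]
[24] read 'b'  n3⇒n4  → match P1@[22:24]
[25] read 'c'  n4⇒n2 ·f
[26] read 'b'  n2⇒n5 ·f
[27] read 'a'  n5⇒n6  → match P0@[27:27]
[28] read 'c'  n6⇒n7
[29] read 'c'  n7⇒n8  → match P2@[26:29],P3@[28:29]

Matches: [[2,0],[4,2],[4,3],[5,3],[9,0],[11,0],[12,1],[13,0],[14,0],[16,3],[20,0],[22,2],[22,3],[23,0],[24,1],[27,0],[29,2],[29,3]]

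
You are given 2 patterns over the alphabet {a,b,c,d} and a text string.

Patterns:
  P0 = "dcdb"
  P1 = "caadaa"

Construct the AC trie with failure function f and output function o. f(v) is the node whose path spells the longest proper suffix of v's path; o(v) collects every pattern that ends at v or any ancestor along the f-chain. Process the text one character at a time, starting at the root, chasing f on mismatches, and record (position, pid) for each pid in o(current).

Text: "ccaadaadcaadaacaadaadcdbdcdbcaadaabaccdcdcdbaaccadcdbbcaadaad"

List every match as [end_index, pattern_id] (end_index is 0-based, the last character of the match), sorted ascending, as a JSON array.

Build automaton:
Trie nodes:
  0='ε' goto c→5 d→1
  1='d' goto c→2
  2='dc' goto d→3
  3='dcd' goto b→4
  4='dcdb' goto ·  ←P0
  5='c' goto a→6
  6='ca' goto a→7
  7='caa' goto d→8
  8='caad' goto a→9
  9='caada' goto a→10
  10='caadaa' goto ·  ←P1

BFS fail/out derivation:
  n1('d'): parent n0 fail=0; on 'd' 0 → fail=0;  out ∅∪∅=∅
  n5('c'): parent n0 fail=0; on 'c' 0 → fail=0;  out ∅∪∅=∅
  n2('dc'): parent n1 fail=0; on 'c' 0 → fail=5;  out ∅∪∅=∅
  n6('ca'): parent n5 fail=0; on 'a' 0 → fail=0;  out ∅∪∅=∅
  n3('dcd'): parent n2 fail=5; on 'd' 5→0 → fail=1;  out ∅∪∅=∅
  n7('caa'): parent n6 fail=0; on 'a' 0 → fail=0;  out ∅∪∅=∅
  n4('dcdb'): parent n3 fail=1; on 'b' 1→0 → fail=0;  out {0}∪∅={0}
  n8('caad'): parent n7 fail=0; on 'd' 0 → fail=1;  out ∅∪∅=∅
  n9('caada'): parent n8 fail=1; on 'a' 1→0 → fail=0;  out ∅∪∅=∅
  n10('caadaa'): parent n9 fail=0; on 'a' 0 → fail=0;  out {1}∪∅={1}

Scan:
[0] read 'c'  n0⇒n5
[1] read 'c'  n5⇒n5 ·f
[2] read 'a'  n5⇒n6
[3] read 'a'  n6⇒n7
[4] read 'd'  n7⇒n8
[5] read 'a'  n8⇒n9
[6] read 'a'  n9⇒n10  → match P1@[1:6]
[7] read 'd'  n10⇒n1 ·f
[8] read 'c'  n1⇒n2
[9] read 'a'  n2⇒n6 ·f
[10] read 'a'  n6⇒n7
[11] read 'd'  n7⇒n8
[12] read 'a'  n8⇒n9
[13] read 'a'  n9⇒n10  → match P1@[8:13]
[14] read 'c'  n10⇒n5 ·f
[15] read 'a'  n5⇒n6
[16] read 'a'  n6⇒n7
[17] read 'd'  n7⇒n8
[18] read 'a'  n8⇒n9
[19] read 'a'  n9⇒n10  → match P1@[14:19]
[20] read 'd'  n10⇒n1 ·f
[21] read 'c'  n1⇒n2
[22] read 'd'  n2⇒n3
[23] read 'b'  n3⇒n4  → match P0@[20:23]
[24] read 'd'  n4⇒n1 ·f
[25] read 'c'  n1⇒n2
[26] read 'd'  n2⇒n3
[27] read 'b'  n3⇒n4  → match P0@[24:27]
[28] read 'c'  n4⇒n5 ·f
[29] read 'a'  n5⇒n6
[30] read 'a'  n6⇒n7
[31] read 'd'  n7⇒n8
[32] read 'a'  n8⇒n9
[33] read 'a'  n9⇒n10  → match P1@[28:33]
[34] read 'b'  n10⇒n0 ·f
[35] read 'a'  n0⇒n0
[36] read 'c'  n0⇒n5
[37] read 'c'  n5⇒n5 ·f
[38] read 'd'  n5⇒n1 ·f
[39] read 'c'  n1⇒n2
[40] read 'd'  n2⇒n3
[41] read 'c'  n3⇒n2 ·f
[42] read 'd'  n2⇒n3
[43] read 'b'  n3⇒n4  → match P0@[40:43]
[44] read 'a'  n4⇒n0 ·f
[45] read 'a'  n0⇒n0
[46] read 'c'  n0⇒n5
[47] read 'c'  n5⇒n5 ·f
[48] read 'a'  n5⇒n6
[49] read 'd'  n6⇒n1 ·f
[50] read 'c'  n1⇒n2
[51] read 'd'  n2⇒n3
[52] read 'b'  n3⇒n4  → match P0@[49:52]
[53] read 'b'  n4⇒n0 ·f
[54] read 'c'  n0⇒n5
[55] read 'a'  n5⇒n6
[56] read 'a'  n6⇒n7
[57] read 'd'  n7⇒n8
[58] read 'a'  n8⇒n9
[59] read 'a'  n9⇒n10  → match P1@[54:59]
[60] read 'd'  n10⇒n1 ·f

Matches: [[6,1],[13,1],[19,1],[23,0],[27,0],[33,1],[43,0],[52,0],[59,1]]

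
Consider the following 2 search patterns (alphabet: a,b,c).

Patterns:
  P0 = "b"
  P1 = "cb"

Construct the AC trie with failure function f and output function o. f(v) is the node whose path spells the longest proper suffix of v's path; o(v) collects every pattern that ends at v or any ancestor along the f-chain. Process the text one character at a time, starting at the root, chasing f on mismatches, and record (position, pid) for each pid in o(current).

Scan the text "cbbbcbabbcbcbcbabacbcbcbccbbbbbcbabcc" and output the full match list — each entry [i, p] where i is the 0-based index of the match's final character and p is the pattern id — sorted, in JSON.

Construct AC machine:
Trie nodes:
  n0 'ε': b→1 c→2
  n1 'b': ·  [P0 ends]
  n2 'c': b→3
  n3 'cb': ·  [P1 ends]

Failure links (BFS by depth):
  fail(1) 'b': from fail(0)=0 chase 'b': 0 ⇒ 0;  out={0}∪out(0)={0}
  fail(2) 'c': from fail(0)=0 chase 'c': 0 ⇒ 0;  out=∅∪out(0)=∅
  fail(3) 'cb': from fail(2)=0 chase 'b': 0 ⇒ 1;  out={1}∪out(1)={0,1}

Text stream:
pos 0 'c': at 2
pos 1 'b': at 3  ** P0@[1:1],P1@[0:1]
pos 2 'b': at 1 ·f  ** P0@[2:2]
pos 3 'b': at 1 ·f  ** P0@[3:3]
pos 4 'c': at 2 ·f
pos 5 'b': at 3  ** P0@[5:5],P1@[4:5]
pos 6 'a': at 0 ·f
pos 7 'b': at 1  ** P0@[7:7]
pos 8 'b': at 1 ·f  ** P0@[8:8]
pos 9 'c': at 2 ·f
pos 10 'b': at 3  ** P0@[10:10],P1@[9:10]
pos 11 'c': at 2 ·f
pos 12 'b': at 3  ** P0@[12:12],P1@[11:12]
pos 13 'c': at 2 ·f
pos 14 'b': at 3  ** P0@[14:14],P1@[13:14]
pos 15 'a': at 0 ·f
pos 16 'b': at 1  ** P0@[16:16]
pos 17 'a': at 0 ·f
pos 18 'c': at 2
pos 19 'b': at 3  ** P0@[19:19],P1@[18:19]
pos 20 'c': at 2 ·f
pos 21 'b': at 3  ** P0@[21:21],P1@[20:21]
pos 22 'c': at 2 ·f
pos 23 'b': at 3  ** P0@[23:23],P1@[22:23]
pos 24 'c': at 2 ·f
pos 25 'c': at 2 ·f
pos 26 'b': at 3  ** P0@[26:26],P1@[25:26]
pos 27 'b': at 1 ·f  ** P0@[27:27]
pos 28 'b': at 1 ·f  ** P0@[28:28]
pos 29 'b': at 1 ·f  ** P0@[29:29]
pos 30 'b': at 1 ·f  ** P0@[30:30]
pos 31 'c': at 2 ·f
pos 32 'b': at 3  ** P0@[32:32],P1@[31:32]
pos 33 'a': at 0 ·f
pos 34 'b': at 1  ** P0@[34:34]
pos 35 'c': at 2 ·f
pos 36 'c': at 2 ·f

Result: [[1,0],[1,1],[2,0],[3,0],[5,0],[5,1],[7,0],[8,0],[10,0],[10,1],[12,0],[12,1],[14,0],[14,1],[16,0],[19,0],[19,1],[21,0],[21,1],[23,0],[23,1],[26,0],[26,1],[27,0],[28,0],[29,0],[30,0],[32,0],[32,1],[34,0]]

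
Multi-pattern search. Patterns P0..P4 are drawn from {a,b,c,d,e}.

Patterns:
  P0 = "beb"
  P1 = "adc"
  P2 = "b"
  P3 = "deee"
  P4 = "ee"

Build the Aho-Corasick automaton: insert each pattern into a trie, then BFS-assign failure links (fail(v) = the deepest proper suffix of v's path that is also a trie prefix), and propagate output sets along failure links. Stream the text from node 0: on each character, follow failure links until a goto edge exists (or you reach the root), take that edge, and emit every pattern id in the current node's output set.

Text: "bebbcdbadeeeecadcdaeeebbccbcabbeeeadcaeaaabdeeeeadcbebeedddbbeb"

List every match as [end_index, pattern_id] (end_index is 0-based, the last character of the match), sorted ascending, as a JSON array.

Construct AC machine:
Trie nodes:
  0='ε' goto a→4 b→1 d→7 e→11
  1='b' goto e→2  ←P2
  2='be' goto b→3
  3='beb' goto ·  ←P0
  4='a' goto d→5
  5='ad' goto c→6
  6='adc' goto ·  ←P1
  7='d' goto e→8
  8='de' goto e→9
  9='dee' goto e→10
  10='deee' goto ·  ←P3
  11='e' goto e→12
  12='ee' goto ·  ←P4

BFS fail/out derivation:
  fail(1) 'b': from fail(0)=0 chase 'b': 0 ⇒ 0;  out={2}∪out(0)={2}
  fail(4) 'a': from fail(0)=0 chase 'a': 0 ⇒ 0;  out=∅∪out(0)=∅
  fail(7) 'd': from fail(0)=0 chase 'd': 0 ⇒ 0;  out=∅∪out(0)=∅
  fail(11) 'e': from fail(0)=0 chase 'e': 0 ⇒ 0;  out=∅∪out(0)=∅
  fail(2) 'be': from fail(1)=0 chase 'e': 0 ⇒ 11;  out=∅∪out(11)=∅
  fail(5) 'ad': from fail(4)=0 chase 'd': 0 ⇒ 7;  out=∅∪out(7)=∅
  fail(8) 'de': from fail(7)=0 chase 'e': 0 ⇒ 11;  out=∅∪out(11)=∅
  fail(12) 'ee': from fail(11)=0 chase 'e': 0 ⇒ 11;  out={4}∪out(11)={4}
  fail(3) 'beb': from fail(2)=11 chase 'b': 11→0 ⇒ 1;  out={0}∪out(1)={0,2}
  fail(6) 'adc': from fail(5)=7 chase 'c': 7→0 ⇒ 0;  out={1}∪out(0)={1}
  fail(9) 'dee': from fail(8)=11 chase 'e': 11 ⇒ 12;  out=∅∪out(12)={4}
  fail(10) 'deee': from fail(9)=12 chase 'e': 12→11 ⇒ 12;  out={3}∪out(12)={3,4}

Scan:
[0] read 'b'  n0⇒n1  → match P2@[0:0]
[1] read 'e'  n1⇒n2
[2] read 'b'  n2⇒n3  → match P0@[0:2],P2@[2:2]
[3] read 'b'  n3⇒n1 ·f  → match P2@[3:3]
[4] read 'c'  n1⇒n0 ·f
[5] read 'd'  n0⇒n7
[6] read 'b'  n7⇒n1 ·f  → match P2@[6:6]
[7] read 'a'  n1⇒n4 ·f
[8] read 'd'  n4⇒n5
[9] read 'e'  n5⇒n8 ·f
[10] read 'e'  n8⇒n9  → match P4@[9:10]
[11] read 'e'  n9⇒n10  → match P3@[8:11],P4@[10:11]
[12] read 'e'  n10⇒n12 ·f  → match P4@[11:12]
[13] read 'c'  n12⇒n0 ·f
[14] read 'a'  n0⇒n4
[15] read 'd'  n4⇒n5
[16] read 'c'  n5⇒n6  → match P1@[14:16]
[17] read 'd'  n6⇒n7 ·f
[18] read 'a'  n7⇒n4 ·f
[19] read 'e'  n4⇒n11 ·f
[20] read 'e'  n11⇒n12  → match P4@[19:20]
[21] read 'e'  n12⇒n12 ·f  → match P4@[20:21]
[22] read 'b'  n12⇒n1 ·f  → match P2@[22:22]
[23] read 'b'  n1⇒n1 ·f  → match P2@[23:23]
[24] read 'c'  n1⇒n0 ·f
[25] read 'c'  n0⇒n0
[26] read 'b'  n0⇒n1  → match P2@[26:26]
[27] read 'c'  n1⇒n0 ·f
[28] read 'a'  n0⇒n4
[29] read 'b'  n4⇒n1 ·f  → match P2@[29:29]
[30] read 'b'  n1⇒n1 ·f  → match P2@[30:30]
[31] read 'e'  n1⇒n2
[32] read 'e'  n2⇒n12 ·f  → match P4@[31:32]
[33] read 'e'  n12⇒n12 ·f  → match P4@[32:33]
[34] read 'a'  n12⇒n4 ·f
[35] read 'd'  n4⇒n5
[36] read 'c'  n5⇒n6  → match P1@[34:36]
[37] read 'a'  n6⇒n4 ·f
[38] read 'e'  n4⇒n11 ·f
[39] read 'a'  n11⇒n4 ·f
[40] read 'a'  n4⇒n4 ·f
[41] read 'a'  n4⇒n4 ·f
[42] read 'b'  n4⇒n1 ·f  → match P2@[42:42]
[43] read 'd'  n1⇒n7 ·f
[44] read 'e'  n7⇒n8
[45] read 'e'  n8⇒n9  → match P4@[44:45]
[46] read 'e'  n9⇒n10  → match P3@[43:46],P4@[45:46]
[47] read 'e'  n10⇒n12 ·f  → match P4@[46:47]
[48] read 'a'  n12⇒n4 ·f
[49] read 'd'  n4⇒n5
[50] read 'c'  n5⇒n6  → match P1@[48:50]
[51] read 'b'  n6⇒n1 ·f  → match P2@[51:51]
[52] read 'e'  n1⇒n2
[53] read 'b'  n2⇒n3  → match P0@[51:53],P2@[53:53]
[54] read 'e'  n3⇒n2 ·f
[55] read 'e'  n2⇒n12 ·f  → match P4@[54:55]
[56] read 'd'  n12⇒n7 ·f
[57] read 'd'  n7⇒n7 ·f
[58] read 'd'  n7⇒n7 ·f
[59] read 'b'  n7⇒n1 ·f  → match P2@[59:59]
[60] read 'b'  n1⇒n1 ·f  → match P2@[60:60]
[61] read 'e'  n1⇒n2
[62] read 'b'  n2⇒n3  → match P0@[60:62],P2@[62:62]

Matches: [[0,2],[2,0],[2,2],[3,2],[6,2],[10,4],[11,3],[11,4],[12,4],[16,1],[20,4],[21,4],[22,2],[23,2],[26,2],[29,2],[30,2],[32,4],[33,4],[36,1],[42,2],[45,4],[46,3],[46,4],[47,4],[50,1],[51,2],[53,0],[53,2],[55,4],[59,2],[60,2],[62,0],[62,2]]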